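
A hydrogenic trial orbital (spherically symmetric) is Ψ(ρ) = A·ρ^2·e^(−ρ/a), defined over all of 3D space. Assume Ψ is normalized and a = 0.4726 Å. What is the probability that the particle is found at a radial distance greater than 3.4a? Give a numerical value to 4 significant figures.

P ≈ 0.4799

Integrate the radial probability density 4πρ²|Ψ|² over ρ > 3.4a.
A² is fixed by ∫₀^∞ 4πρ²|Ψ|² dρ = 1, i.e. A² = (45·π·a^7/2)^(−1).
Let u = ρ/a; then A², 4π and the length scale all cancel, so P = ∫_{3.4}^{∞} u^6·e^(-2·u) du ÷ ∫_{0}^{∞} u^6·e^(-2·u) du.
Using ∫ u^6·e^(-2·u) du = -(4·u^6 + 12·u^5 + 30·u^4 + 60·u^3 + 90·u^2 + 90·u + 45)·e^(-2·u)/8, the numerator is ≈ 2.69953 and the denominator is 45/8.
The region integral divided by the full integral gives P = 0.47992.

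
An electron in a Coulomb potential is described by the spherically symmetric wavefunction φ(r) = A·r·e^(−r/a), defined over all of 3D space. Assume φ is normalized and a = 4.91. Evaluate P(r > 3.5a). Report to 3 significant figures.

Integrate the radial probability density 4πr²|φ|² over r > 3.5a.
Normalization gives A² = 1/(3·π·a^5).
In terms of u = r/a (A², 4π and the length scale all cancel between numerator and denominator), P = [∫_{3.5}^{∞} u^4·e^(-2·u) du] / [∫_{0}^{∞} u^4·e^(-2·u) du].
With ∫ u^4·e^(-2·u) du = -(u^4/2 + u^3 + 3·u^2/2 + 3·u/2 + 3/4)·e^(-2·u) + C, the region integral is 4553·e^(-7)/32 and the full one is 3/4.
Taking the ratio yields P = 0.1730.

P ≈ 0.173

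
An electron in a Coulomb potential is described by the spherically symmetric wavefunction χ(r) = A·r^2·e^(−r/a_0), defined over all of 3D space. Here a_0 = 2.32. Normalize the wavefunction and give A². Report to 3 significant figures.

The normalization condition is ∫|χ|² 4πr² dr = 1 from 0 to ∞.
With ∫₀^∞ r^6 e^(−αr) dr = 6!/α^7, with χ = A·r^2·e^(−r/a_0), the integral evaluates to A²·[45·π·a_0^7/2].
So A² = (45·π·a_0^7/2)^(−1).
Plugging in a_0 = 2.32 yields A = 0.006254.

A^2 ≈ 0.0000391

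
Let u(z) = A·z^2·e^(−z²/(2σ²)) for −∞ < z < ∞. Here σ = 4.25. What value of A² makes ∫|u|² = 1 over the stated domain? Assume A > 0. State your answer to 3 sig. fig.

Normalization requires ∫|u|² dz = 1, integrated from −∞ to ∞.
With u = A·z^2·e^(−z²/(2σ²)), the integral evaluates to A²·[3·√(π)·σ^5/4].
Setting this equal to 1 gives A² = 1/(3·√(π)·σ^5/4).
With σ = 4.25: A² = 0.0005425 and A = 0.02329.

A^2 ≈ 0.000543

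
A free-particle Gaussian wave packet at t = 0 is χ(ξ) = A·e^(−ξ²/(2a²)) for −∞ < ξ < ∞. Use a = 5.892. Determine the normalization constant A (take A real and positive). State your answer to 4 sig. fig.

Normalization requires ∫|χ|² dξ = 1, integrated from −∞ to ∞.
Using the Gaussian integral ∫_{−∞}^{∞} e^(−αξ²) dξ = √(π/α), carrying out the integral gives A² · √(π)·a.
Substituting a = 5.892 gives A² = 0.095755, so A = 0.30944.

A ≈ 0.3094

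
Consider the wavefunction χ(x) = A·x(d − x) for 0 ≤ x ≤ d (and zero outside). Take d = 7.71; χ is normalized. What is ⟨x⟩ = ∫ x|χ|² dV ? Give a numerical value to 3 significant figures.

⟨x⟩ ≈ 3.86

⟨x⟩ = ∫ x |χ|² dx over the full domain.
Expanding the polynomial and integrating term by term, since the A² factors cancel between numerator and denominator, ⟨x⟩ = d/2.
Putting d = 7.71 gives 3.855.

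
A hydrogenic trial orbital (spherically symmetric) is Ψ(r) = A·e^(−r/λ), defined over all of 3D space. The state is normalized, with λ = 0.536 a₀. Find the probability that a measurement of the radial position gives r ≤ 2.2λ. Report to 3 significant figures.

P ≈ 0.815

Integrate the radial probability density 4πr²|Ψ|² over r ≤ 2.2λ.
The full normalization integral is A²·[π·λ^3] = 1, fixing A².
In terms of u = r/λ (A², 4π and the length scale all cancel between numerator and denominator), P = [∫_{0}^{2.2} u^2·e^(-2·u) du] / [∫_{0}^{∞} u^2·e^(-2·u) du].
Using ∫ u^2·e^(-2·u) du = -(2·u^2 + 2·u + 1)·e^(-2·u)/4, the numerator is 1/4 - 377·e^(-22/5)/100 and the denominator is 1/4.
The region integral divided by the full integral gives P = 0.8149.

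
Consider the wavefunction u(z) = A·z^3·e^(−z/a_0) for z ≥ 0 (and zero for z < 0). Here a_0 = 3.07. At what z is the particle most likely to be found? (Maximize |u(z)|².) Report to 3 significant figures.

z ≈ 9.21

Set d/dz [|u(z)|²] = 0 and solve for z > 0.
This gives z = 3·a_0.
With a_0 = 3.07, the most probable position is 9.210.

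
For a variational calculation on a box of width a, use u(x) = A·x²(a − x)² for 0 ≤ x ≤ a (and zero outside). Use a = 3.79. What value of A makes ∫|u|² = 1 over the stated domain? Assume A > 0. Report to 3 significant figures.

Require ∫ |u|² dx = 1 over the whole domain.
With u = A·x²(a − x)², the integral evaluates to A²·[a^9/630].
Substituting a = 3.79 gives A² = 0.003905, so A = 0.06249.

A ≈ 0.0625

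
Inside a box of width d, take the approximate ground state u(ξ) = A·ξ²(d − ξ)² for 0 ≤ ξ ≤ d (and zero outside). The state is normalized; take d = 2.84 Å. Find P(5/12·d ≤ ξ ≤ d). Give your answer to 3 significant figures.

P = ∫_{5/12·d}^{d} |u(ξ)|² dξ.
With A² fixed by ∫|u|² = 1, i.e. A² = (d^9/630)^(−1), substitute and integrate.
Let t = ξ/d; then A² and the length scale cancel, so P = ∫_{5/12}^{1} t^4·(1 - t)^4 dt ÷ ∫_{0}^{1} t^4·(1 - t)^4 dt.
An antiderivative of t^4·(1 - t)^4 is t^5·(70·t^4 - 315·t^3 + 540·t^2 - 420·t + 126)/630; evaluating from 5/12 to 1 gives ≈ 0.0011074, while the full integral is 1/630.
This works out to P = 0.6977.

P ≈ 0.698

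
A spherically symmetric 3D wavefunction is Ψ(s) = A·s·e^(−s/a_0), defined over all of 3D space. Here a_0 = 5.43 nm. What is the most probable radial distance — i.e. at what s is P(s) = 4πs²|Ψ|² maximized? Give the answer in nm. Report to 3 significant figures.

s ≈ 10.9 nm

Differentiate P(s) = 4πs²|Ψ|² with respect to s and set to zero.
Solving yields s = 2·a_0.
With a_0 = 5.43, the most probable radial distance is 10.86 nm.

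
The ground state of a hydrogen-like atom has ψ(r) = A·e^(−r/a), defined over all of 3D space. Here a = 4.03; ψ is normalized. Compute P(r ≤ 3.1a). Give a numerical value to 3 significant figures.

P ≈ 0.946

P = ∫ |ψ|² 4πr² dr over r ≤ 3.1a.
A² is fixed by ∫₀^∞ 4πr²|ψ|² dr = 1, i.e. A² = (π·a^3)^(−1).
Let u = r/a; then A², 4π and the length scale all cancel, so P = ∫_{0}^{3.1} u^2·e^(-2·u) du ÷ ∫_{0}^{∞} u^2·e^(-2·u) du.
With ∫ u^2·e^(-2·u) du = -(2·u^2 + 2·u + 1)·e^(-2·u)/4 + C, the region integral is 1/4 - 1321·e^(-31/5)/200 and the full one is 1/4.
This evaluates to P = 0.9464.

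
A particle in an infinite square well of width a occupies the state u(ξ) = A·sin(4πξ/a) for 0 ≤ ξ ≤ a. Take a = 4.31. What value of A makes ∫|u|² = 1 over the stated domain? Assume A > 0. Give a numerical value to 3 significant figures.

Require ∫ |u|² dξ = 1 over the whole domain.
With ∫₀^a sin²(nπξ/a) dξ = a/2, carrying out the integral gives A² · a/2.
Plugging in a = 4.31 yields A = 0.6812.

A ≈ 0.681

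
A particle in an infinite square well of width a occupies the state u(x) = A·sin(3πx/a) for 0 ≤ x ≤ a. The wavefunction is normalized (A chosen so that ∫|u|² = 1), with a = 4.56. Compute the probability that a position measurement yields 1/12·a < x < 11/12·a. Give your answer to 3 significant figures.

P ≈ 0.939

P = ∫_{1/12·a}^{11/12·a} |u(x)|² dx.
With A² fixed by ∫|u|² = 1, i.e. A² = (a/2)^(−1), substitute and integrate.
Let t = x/a; then A² and the length scale cancel, so P = ∫_{1/12}^{11/12} sin(3·π·t)^2 dt ÷ ∫_{0}^{1} sin(3·π·t)^2 dt.
With ∫ sin(3·π·t)^2 dt = t/2 - sin(6·π·t)/(12·π) + C, the region integral is 1/(6·π) + 5/12 and the full one is 1/2.
Evaluating gives P = (2 + 5·π)/(6·π).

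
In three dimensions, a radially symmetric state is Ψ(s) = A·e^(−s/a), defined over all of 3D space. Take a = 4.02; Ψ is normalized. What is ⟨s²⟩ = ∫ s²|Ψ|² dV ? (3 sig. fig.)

⟨s^2⟩ ≈ 48.5

The expectation value is the |Ψ|²-weighted average of s^2: ∫ s^2|Ψ|² 4πs² ds.
Since the A² factors cancel between numerator and denominator, ⟨s²⟩ = 3·a^2.
With a = 4.02, ⟨s^2⟩ = 48.48.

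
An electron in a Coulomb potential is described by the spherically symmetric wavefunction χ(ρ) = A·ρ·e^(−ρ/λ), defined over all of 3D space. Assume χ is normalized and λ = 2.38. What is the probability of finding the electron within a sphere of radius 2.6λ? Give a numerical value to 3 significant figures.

Integrate the radial probability density 4πρ²|χ|² over ρ ≤ 2.6λ.
The full normalization integral is A²·[3·π·λ^5] = 1, fixing A².
In terms of u = ρ/λ (A², 4π and the length scale all cancel between numerator and denominator), P = [∫_{0}^{2.6} u^4·e^(-2·u) du] / [∫_{0}^{∞} u^4·e^(-2·u) du].
With ∫ u^4·e^(-2·u) du = -(u^4/2 + u^3 + 3·u^2/2 + 3·u/2 + 3/4)·e^(-2·u) + C, the region integral is ≈ 0.44540 and the full one is 3/4.
Taking the ratio yields P = 0.5939.

P ≈ 0.594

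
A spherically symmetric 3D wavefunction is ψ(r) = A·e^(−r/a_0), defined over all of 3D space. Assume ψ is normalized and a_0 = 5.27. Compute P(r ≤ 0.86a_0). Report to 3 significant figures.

P = ∫ |ψ|² 4πr² dr over r ≤ 0.86a_0.
The full normalization integral is A²·[π·a_0^3] = 1, fixing A².
Substituting u = r/a_0, A², 4π and the length scale all cancel in the ratio: P = ∫_{0}^{0.86} u^2·e^(-2·u) du / ∫_{0}^{∞} u^2·e^(-2·u) du.
With ∫ u^2·e^(-2·u) du = -(2·u^2 + 2·u + 1)·e^(-2·u)/4 + C, the region integral is 1/4 - 5249·e^(-43/25)/5000 and the full one is 1/4.
The region integral divided by the full integral gives P = 0.2481.

P ≈ 0.248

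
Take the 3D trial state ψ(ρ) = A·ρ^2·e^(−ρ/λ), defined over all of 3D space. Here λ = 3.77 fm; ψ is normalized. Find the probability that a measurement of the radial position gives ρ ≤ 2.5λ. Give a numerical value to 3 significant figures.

P ≈ 0.238

P = ∫ |ψ|² 4πρ² dρ over ρ ≤ 2.5λ.
A² is fixed by ∫₀^∞ 4πρ²|ψ|² dρ = 1, i.e. A² = (45·π·λ^7/2)^(−1).
Substituting u = ρ/λ, A², 4π and the length scale all cancel in the ratio: P = ∫_{0}^{2.5} u^6·e^(-2·u) du / ∫_{0}^{∞} u^6·e^(-2·u) du.
An antiderivative of u^6·e^(-2·u) is -(4·u^6 + 12·u^5 + 30·u^4 + 60·u^3 + 90·u^2 + 90·u + 45)·e^(-2·u)/8; evaluating from 0 to 2.5 gives ≈ 1.3377, while the full integral is 45/8.
Taking the ratio yields P = 0.2378.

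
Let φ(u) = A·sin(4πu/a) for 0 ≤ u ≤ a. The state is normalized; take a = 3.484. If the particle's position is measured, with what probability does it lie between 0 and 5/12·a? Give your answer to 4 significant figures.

The probability is P = ∫ |φ|² du over [0, 5/12·a].
With A² fixed by ∫|φ|² = 1, i.e. A² = (a/2)^(−1), substitute and integrate.
In terms of t = u/a (A² and the length scale cancel between numerator and denominator), P = [∫_{0}^{5/12} sin(4·π·t)^2 dt] / [∫_{0}^{1} sin(4·π·t)^2 dt].
An antiderivative of sin(4·π·t)^2 is t/2 - sin(4·π·t)·cos(4·π·t)/(8·π); evaluating from 0 to 5/12 gives √(3)/(32·π) + 5/24, while the full integral is 1/2.
The result is P = √(3)/(16·π) + 5/12.

P ≈ 0.4511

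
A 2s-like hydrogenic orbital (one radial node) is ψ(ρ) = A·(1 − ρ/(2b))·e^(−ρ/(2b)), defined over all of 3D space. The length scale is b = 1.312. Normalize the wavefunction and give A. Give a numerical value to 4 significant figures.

Normalization requires ∫|ψ|² 4πρ² dρ = 1, integrated from 0 to ∞.
The angular integral contributes 4π, leaving ∫₀^∞ ρ²|ψ|² dρ.
Carrying out the integral gives A² · 8·π·b^3.
With b = 1.312: A² = 0.017618 and A = 0.13273.

A ≈ 0.1327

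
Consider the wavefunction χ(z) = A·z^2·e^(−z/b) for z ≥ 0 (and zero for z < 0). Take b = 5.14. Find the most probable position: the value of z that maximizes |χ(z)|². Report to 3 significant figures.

Set d/dz [|χ(z)|²] = 0 and solve for z > 0.
Solving yields z = 2·b.
With b = 5.14, the most probable position is 10.28.

z ≈ 10.3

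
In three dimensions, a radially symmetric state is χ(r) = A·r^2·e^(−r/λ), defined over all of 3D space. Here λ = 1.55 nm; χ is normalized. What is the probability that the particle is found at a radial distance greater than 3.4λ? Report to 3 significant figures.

With dV = 4πr²dr, the probability is ∫|χ|² dV over r > 3.4λ.
Normalization gives A² = 1/(45·π·λ^7/2).
Substituting u = r/λ, A², 4π and the length scale all cancel in the ratio: P = ∫_{3.4}^{∞} u^6·e^(-2·u) du / ∫_{0}^{∞} u^6·e^(-2·u) du.
With ∫ u^6·e^(-2·u) du = -(4·u^6 + 12·u^5 + 30·u^4 + 60·u^3 + 90·u^2 + 90·u + 45)·e^(-2·u)/8 + C, the region integral is ≈ 2.6995 and the full one is 45/8.
This evaluates to P = 0.4799.

P ≈ 0.480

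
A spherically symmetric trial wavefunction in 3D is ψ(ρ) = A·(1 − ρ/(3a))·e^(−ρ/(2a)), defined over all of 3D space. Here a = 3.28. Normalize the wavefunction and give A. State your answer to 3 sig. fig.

Require ∫ |ψ|² 4πρ² dρ = 1 over the whole domain.
The angular integral contributes 4π, leaving ∫₀^∞ ρ²|ψ|² dρ.
The integral (without the A² prefactor) comes out to 8·π·a^3/3.
Hence A² = 1/[8·π·a^3/3].
With a = 3.28: A² = 0.003383 and A = 0.05816.

A ≈ 0.0582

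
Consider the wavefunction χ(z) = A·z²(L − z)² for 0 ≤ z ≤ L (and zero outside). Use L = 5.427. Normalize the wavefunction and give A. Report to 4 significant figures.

A ≈ 0.01242

Require ∫ |χ|² dz = 1 over the whole domain.
Expanding the polynomial and integrating term by term, ∫|χ|² dz = A²·(L^9/630).
Substituting L = 5.427 gives A² = 0.00015428, so A = 0.012421.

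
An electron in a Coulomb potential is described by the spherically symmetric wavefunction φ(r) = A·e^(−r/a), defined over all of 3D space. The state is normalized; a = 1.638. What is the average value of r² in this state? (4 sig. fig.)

⟨r^2⟩ ≈ 8.049

The expectation value is the |φ|²-weighted average of r^2: ∫ r^2|φ|² 4πr² dr.
With ∫₀^∞ r^4 e^(−αr) dr = 4!/α^5, since the A² factors cancel between numerator and denominator, ⟨r²⟩ = 3·a^2.
Putting a = 1.638 gives 8.0491.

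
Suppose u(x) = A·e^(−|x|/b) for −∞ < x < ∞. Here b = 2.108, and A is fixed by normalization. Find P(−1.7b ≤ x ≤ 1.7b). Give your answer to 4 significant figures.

P ≈ 0.9666

|u|² is the probability density, so P = ∫_{−1.7b}^{1.7b} |u|² dx.
Since A² = 1/(b), this is the region integral divided by the full normalization integral.
By symmetry take twice the x ≥ 0 contribution in numerator and denominator; the 2's cancel. Let t = x/b; then A² and the length scale cancel, so P = ∫_{0}^{1.7} e^(-2·t) dt ÷ ∫_{0}^{∞} e^(-2·t) dt.
With ∫ e^(-2·t) dt = -e^(-2·t)/2 + C, the region integral is 1/2 - e^(-17/5)/2 and the full one is 1/2.
Evaluating gives P = 0.96663.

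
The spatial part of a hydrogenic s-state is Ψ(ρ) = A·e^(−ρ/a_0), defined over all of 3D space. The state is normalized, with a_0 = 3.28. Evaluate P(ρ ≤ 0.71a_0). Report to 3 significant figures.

P ≈ 0.171

Integrate the radial probability density 4πρ²|Ψ|² over ρ ≤ 0.71a_0.
A² is fixed by ∫₀^∞ 4πρ²|Ψ|² dρ = 1, i.e. A² = (π·a_0^3)^(−1).
Substituting u = ρ/a_0, A², 4π and the length scale all cancel in the ratio: P = ∫_{0}^{0.71} u^2·e^(-2·u) du / ∫_{0}^{∞} u^2·e^(-2·u) du.
Using ∫ u^2·e^(-2·u) du = -(2·u^2 + 2·u + 1)·e^(-2·u)/4, the numerator is ≈ 0.042839 and the denominator is 1/4.
Taking the ratio yields P = 0.1714.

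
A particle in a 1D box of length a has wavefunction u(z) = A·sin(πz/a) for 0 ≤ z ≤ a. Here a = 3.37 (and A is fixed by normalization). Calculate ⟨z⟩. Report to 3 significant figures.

⟨z⟩ ≈ 1.69

⟨z⟩ = ∫ z |u|² dz over the full domain.
Using sin²θ = (1 − cos 2θ)/2, evaluating both integrals, ⟨z⟩ = a/2.
With a = 3.37, ⟨z⟩ = 1.685.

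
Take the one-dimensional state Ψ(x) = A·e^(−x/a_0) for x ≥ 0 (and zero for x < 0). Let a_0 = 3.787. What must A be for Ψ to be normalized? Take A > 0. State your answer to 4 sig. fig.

Require ∫ |Ψ|² dx = 1 over the whole domain.
Recall ∫₀^∞ x^m e^(−x/β) dx = m!·β^(m+1), with Ψ = A·e^(−x/a_0), the integral evaluates to A²·[a_0/2].
With a_0 = 3.787: A² = 0.52812 and A = 0.72672.

A ≈ 0.7267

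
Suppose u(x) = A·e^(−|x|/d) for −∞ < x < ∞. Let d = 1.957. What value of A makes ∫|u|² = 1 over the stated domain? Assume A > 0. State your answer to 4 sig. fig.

A ≈ 0.7148

We need A² ∫|f|² dx = 1, taking the integral from −∞ to ∞.
Carrying out the integral gives A² · d.
So A² = (d)^(−1).
Plugging in d = 1.957 yields A = 0.71483.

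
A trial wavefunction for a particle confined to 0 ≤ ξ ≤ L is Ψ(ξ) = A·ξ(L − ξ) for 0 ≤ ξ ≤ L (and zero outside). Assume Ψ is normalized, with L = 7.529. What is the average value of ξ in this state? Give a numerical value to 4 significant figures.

⟨ξ⟩ ≈ 3.765

By definition ⟨ξ⟩ = ∫ ξ |Ψ(ξ)|² dξ.
Expanding the polynomial and integrating term by term, since the A² factors cancel between numerator and denominator, ⟨ξ⟩ = L/2.
With L = 7.529, ⟨ξ⟩ = 3.7645.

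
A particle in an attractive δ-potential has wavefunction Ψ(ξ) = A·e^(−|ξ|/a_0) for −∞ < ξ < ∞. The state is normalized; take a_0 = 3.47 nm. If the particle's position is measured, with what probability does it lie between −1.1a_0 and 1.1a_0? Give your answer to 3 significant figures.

P ≈ 0.889

|Ψ|² is the probability density, so P = ∫_{−1.1a_0}^{1.1a_0} |Ψ|² dξ.
With A² fixed by ∫|Ψ|² = 1, i.e. A² = (a_0)^(−1), substitute and integrate.
Both integrals are even about ξ = 0, so only the ξ ≥ 0 halves are needed (the factors of 2 cancel). In terms of u = ξ/a_0 (A² and the length scale cancel between numerator and denominator), P = [∫_{0}^{1.1} e^(-2·u) du] / [∫_{0}^{∞} e^(-2·u) du].
Using ∫ e^(-2·u) du = -e^(-2·u)/2, the numerator is 1/2 - e^(-11/5)/2 and the denominator is 1/2.
Taking the ratio, P = 0.8892.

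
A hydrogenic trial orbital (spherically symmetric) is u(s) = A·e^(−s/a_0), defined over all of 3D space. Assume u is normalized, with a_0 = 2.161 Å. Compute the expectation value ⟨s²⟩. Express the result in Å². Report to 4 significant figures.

⟨s^2⟩ ≈ 14.01 Å^2

⟨s²⟩ = ∫ s^2 |u|² 4πs² ds over the full domain.
Evaluating both integrals, ⟨s²⟩ = 3·a_0^2.
With a_0 = 2.161, ⟨s^2⟩ = 14.010.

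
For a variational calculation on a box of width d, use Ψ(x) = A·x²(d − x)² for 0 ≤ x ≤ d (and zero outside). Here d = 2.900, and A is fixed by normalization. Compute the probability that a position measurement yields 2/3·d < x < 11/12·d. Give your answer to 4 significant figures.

P = ∫_{2/3·d}^{11/12·d} |Ψ(x)|² dx.
Since A² = 1/(d^9/630), this is the region integral divided by the full normalization integral.
Substituting u = x/d, A² and the length scale cancel in the ratio: P = ∫_{2/3}^{11/12} u^4·(1 - u)^4 du / ∫_{0}^{1} u^4·(1 - u)^4 du.
With ∫ u^4·(1 - u)^4 du = u^5·(70·u^4 - 315·u^3 + 540·u^2 - 420·u + 126)/630 + C, the region integral is ≈ 0.000229311 and the full one is 1/630.
Evaluating gives P = 0.14447.

P ≈ 0.1445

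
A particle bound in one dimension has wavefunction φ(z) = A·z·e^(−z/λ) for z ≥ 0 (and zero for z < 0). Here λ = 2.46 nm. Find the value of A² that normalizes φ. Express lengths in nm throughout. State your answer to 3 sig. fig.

A^2 ≈ 0.269 nm^(-3)

The normalization condition is ∫|φ|² dz = 1 from 0 to ∞.
Recall ∫₀^∞ z^m e^(−z/β) dz = m!·β^(m+1), carrying out the integral gives A² · λ^3/4.
Substituting λ = 2.46 gives A² = 0.2687, so A = 0.5184.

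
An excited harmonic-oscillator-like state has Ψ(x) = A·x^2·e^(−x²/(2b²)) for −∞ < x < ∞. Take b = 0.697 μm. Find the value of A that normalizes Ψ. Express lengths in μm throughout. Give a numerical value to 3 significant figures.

A ≈ 2.14 μm^(-5/2)

We need A² ∫|f|² dx = 1, taking the integral from −∞ to ∞.
With ∫_{−∞}^{∞} x^(2m) e^(−αx²) dx = (2m−1)!!·√π / (2^m α^(m+1/2)), with Ψ = A·x^2·e^(−x²/(2b²)), the integral evaluates to A²·[3·√(π)·b^5/4].
Hence A² = 1/[3·√(π)·b^5/4].
With b = 0.697: A² = 4.573 and A = 2.138.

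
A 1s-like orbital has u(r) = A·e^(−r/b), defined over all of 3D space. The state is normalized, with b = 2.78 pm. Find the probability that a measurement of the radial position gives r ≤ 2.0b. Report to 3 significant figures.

P ≈ 0.762

Integrate the radial probability density 4πr²|u|² over r ≤ 2.0b.
Normalization gives A² = 1/(π·b^3).
Substituting t = r/b, A², 4π and the length scale all cancel in the ratio: P = ∫_{0}^{2.0} t^2·e^(-2·t) dt / ∫_{0}^{∞} t^2·e^(-2·t) dt.
With ∫ t^2·e^(-2·t) dt = -(2·t^2 + 2·t + 1)·e^(-2·t)/4 + C, the region integral is 1/4 - 13·e^(-4)/4 and the full one is 1/4.
This evaluates to P = 0.7619.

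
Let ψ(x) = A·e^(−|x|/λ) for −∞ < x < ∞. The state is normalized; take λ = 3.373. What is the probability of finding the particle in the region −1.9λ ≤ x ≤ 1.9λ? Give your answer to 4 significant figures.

P = ∫_{−1.9λ}^{1.9λ} |ψ(x)|² dx.
Since A² = 1/(λ), this is the region integral divided by the full normalization integral.
Both integrals are even about x = 0, so only the x ≥ 0 halves are needed (the factors of 2 cancel). In terms of u = x/λ (A² and the length scale cancel between numerator and denominator), P = [∫_{0}^{1.9} e^(-2·u) du] / [∫_{0}^{∞} e^(-2·u) du].
Using ∫ e^(-2·u) du = -e^(-2·u)/2, the numerator is 1/2 - e^(-19/5)/2 and the denominator is 1/2.
The result is P = 0.97763.

P ≈ 0.9776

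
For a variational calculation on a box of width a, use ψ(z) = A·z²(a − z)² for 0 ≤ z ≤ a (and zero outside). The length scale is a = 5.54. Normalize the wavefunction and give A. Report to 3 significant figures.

Normalization requires ∫|ψ|² dz = 1, integrated from 0 to a.
Expanding the polynomial and integrating term by term, with ψ = A·z²(a − z)², the integral evaluates to A²·[a^9/630].
Setting this equal to 1 gives A² = 1/(a^9/630).
Plugging in a = 5.54 yields A = 0.01132.

A ≈ 0.0113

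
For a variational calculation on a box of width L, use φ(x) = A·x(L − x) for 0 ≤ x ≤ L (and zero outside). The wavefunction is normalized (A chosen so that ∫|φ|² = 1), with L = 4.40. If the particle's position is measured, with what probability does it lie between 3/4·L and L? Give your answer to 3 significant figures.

P ≈ 0.104

|φ|² is the probability density, so P = ∫_{3/4·L}^{L} |φ|² dx.
The normalization integral ∫|φ|²dx over the whole domain equals L^5/30·A², and A² cancels in the ratio.
Substituting u = x/L, A² and the length scale cancel in the ratio: P = ∫_{3/4}^{1} u^2·(1 - u)^2 du / ∫_{0}^{1} u^2·(1 - u)^2 du.
With ∫ u^2·(1 - u)^2 du = u^3·(6·u^2 - 15·u + 10)/30 + C, the region integral is ≈ 0.0034505 and the full one is 1/30.
Evaluating gives P = 53/512.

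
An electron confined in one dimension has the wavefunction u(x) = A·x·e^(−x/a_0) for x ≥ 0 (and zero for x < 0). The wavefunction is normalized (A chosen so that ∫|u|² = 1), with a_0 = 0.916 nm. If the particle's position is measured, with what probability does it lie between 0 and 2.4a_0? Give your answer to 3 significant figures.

P ≈ 0.857

P = ∫_{0}^{2.4a_0} |u(x)|² dx.
With A² fixed by ∫|u|² = 1, i.e. A² = (a_0^3/4)^(−1), substitute and integrate.
Substituting t = x/a_0, A² and the length scale cancel in the ratio: P = ∫_{0}^{2.4} t^2·e^(-2·t) dt / ∫_{0}^{∞} t^2·e^(-2·t) dt.
Using ∫ t^2·e^(-2·t) dt = -(2·t^2 + 2·t + 1)·e^(-2·t)/4, the numerator is 1/4 - 433·e^(-24/5)/100 and the denominator is 1/4.
Taking the ratio, P = 0.8575.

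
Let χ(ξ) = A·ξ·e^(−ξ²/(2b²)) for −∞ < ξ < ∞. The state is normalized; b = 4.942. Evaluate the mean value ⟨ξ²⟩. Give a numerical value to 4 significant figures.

The expectation value is the |χ|²-weighted average of ξ^2: ∫ ξ^2|χ|² dξ.
Differentiating ∫e^(−αξ²) dξ = √(π/α) under α to get the higher moments, since the A² factors cancel between numerator and denominator, ⟨ξ²⟩ = 3·b^2/2.
Putting b = 4.942 gives 36.635.

⟨ξ^2⟩ ≈ 36.64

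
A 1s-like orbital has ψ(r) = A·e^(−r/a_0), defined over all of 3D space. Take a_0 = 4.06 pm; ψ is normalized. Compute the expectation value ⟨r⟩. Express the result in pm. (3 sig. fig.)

By definition ⟨r⟩ = ∫ r |ψ(r)|² 4πr² dr.
The ratio of the moment integral to the normalization integral gives ⟨r⟩ = 3·a_0/2.
With a_0 = 4.06, ⟨r⟩ = 6.090.

⟨r⟩ ≈ 6.09 pm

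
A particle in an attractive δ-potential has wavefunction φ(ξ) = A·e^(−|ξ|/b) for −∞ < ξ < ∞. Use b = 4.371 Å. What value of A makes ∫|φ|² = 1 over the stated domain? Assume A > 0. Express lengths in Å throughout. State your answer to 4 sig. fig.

Normalization requires ∫|φ|² dξ = 1, integrated from −∞ to ∞.
Recall ∫₀^∞ ξ^m e^(−ξ/β) dξ = m!·β^(m+1), with φ = A·e^(−|ξ|/b), the integral evaluates to A²·[b].
Plugging in b = 4.371 yields A = 0.47831.

A ≈ 0.4783 Å^(-1/2)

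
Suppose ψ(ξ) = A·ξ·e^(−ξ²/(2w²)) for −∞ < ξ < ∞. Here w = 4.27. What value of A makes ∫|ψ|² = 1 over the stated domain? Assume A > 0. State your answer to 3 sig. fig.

We need A² ∫|f|² dξ = 1, taking the integral from −∞ to ∞.
∫|ψ|² dξ = A²·(√(π)·w^3/2).
Substituting w = 4.27 gives A² = 0.01449, so A = 0.1204.

A ≈ 0.120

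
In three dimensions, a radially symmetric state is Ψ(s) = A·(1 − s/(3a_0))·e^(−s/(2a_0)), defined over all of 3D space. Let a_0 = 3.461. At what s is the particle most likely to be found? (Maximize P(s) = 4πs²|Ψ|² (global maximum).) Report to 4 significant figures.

s ≈ 3.461

The maximum of P(s) = 4πs²|Ψ|² occurs where its derivative vanishes.
This gives s = a_0.
With a_0 = 3.461, the most probable radial distance is 3.4610.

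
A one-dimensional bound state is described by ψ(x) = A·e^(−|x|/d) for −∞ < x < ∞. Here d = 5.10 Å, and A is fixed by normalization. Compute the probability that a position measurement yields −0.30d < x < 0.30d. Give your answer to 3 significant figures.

P = ∫_{−0.30d}^{0.30d} |ψ(x)|² dx.
Since A² = 1/(d), this is the region integral divided by the full normalization integral.
Both integrals are even about x = 0, so only the x ≥ 0 halves are needed (the factors of 2 cancel). In terms of u = x/d (A² and the length scale cancel between numerator and denominator), P = [∫_{0}^{0.30} e^(-2·u) du] / [∫_{0}^{∞} e^(-2·u) du].
With ∫ e^(-2·u) du = -e^(-2·u)/2 + C, the region integral is 1/2 - e^(-3/5)/2 and the full one is 1/2.
The result is P = 0.4512.

P ≈ 0.451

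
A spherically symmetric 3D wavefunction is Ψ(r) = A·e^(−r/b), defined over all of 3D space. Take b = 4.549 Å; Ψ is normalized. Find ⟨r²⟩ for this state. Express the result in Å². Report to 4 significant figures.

⟨r^2⟩ ≈ 62.08 Å^2

⟨r²⟩ = ∫ r^2 |Ψ|² 4πr² dr over the full domain.
Using ∫₀^∞ rⁿ e^(−αr) dr = n!/αⁿ⁺¹, evaluating both integrals, ⟨r²⟩ = 3·b^2.
With b = 4.549, ⟨r^2⟩ = 62.080.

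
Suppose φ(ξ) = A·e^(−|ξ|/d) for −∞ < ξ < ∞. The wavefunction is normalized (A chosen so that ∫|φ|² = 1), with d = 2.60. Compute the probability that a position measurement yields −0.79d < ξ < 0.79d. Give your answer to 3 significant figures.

P ≈ 0.794

P = ∫_{−0.79d}^{0.79d} |φ(ξ)|² dξ.
Since A² = 1/(d), this is the region integral divided by the full normalization integral.
Both integrals are even about ξ = 0, so only the ξ ≥ 0 halves are needed (the factors of 2 cancel). Let u = ξ/d; then A² and the length scale cancel, so P = ∫_{0}^{0.79} e^(-2·u) du ÷ ∫_{0}^{∞} e^(-2·u) du.
An antiderivative of e^(-2·u) is -e^(-2·u)/2; evaluating from 0 to 0.79 gives 1/2 - e^(-79/50)/2, while the full integral is 1/2.
Evaluating gives P = 0.7940.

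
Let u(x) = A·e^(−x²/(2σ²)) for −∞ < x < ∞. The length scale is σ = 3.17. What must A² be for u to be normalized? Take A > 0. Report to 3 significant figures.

A^2 ≈ 0.178

We need A² ∫|f|² dx = 1, taking the integral from −∞ to ∞.
∫|u|² dx = A²·(√(π)·σ).
Substituting σ = 3.17 gives A² = 0.1780, so A = 0.4219.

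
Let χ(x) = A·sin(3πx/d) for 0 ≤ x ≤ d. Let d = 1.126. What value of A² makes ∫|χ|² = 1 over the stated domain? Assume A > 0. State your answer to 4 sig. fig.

A^2 ≈ 1.776

The normalization condition is ∫|χ|² dx = 1 from 0 to d.
Using sin²θ = (1 − cos 2θ)/2, the integral (without the A² prefactor) comes out to d/2.
Substituting d = 1.126 gives A² = 1.7762, so A = 1.3327.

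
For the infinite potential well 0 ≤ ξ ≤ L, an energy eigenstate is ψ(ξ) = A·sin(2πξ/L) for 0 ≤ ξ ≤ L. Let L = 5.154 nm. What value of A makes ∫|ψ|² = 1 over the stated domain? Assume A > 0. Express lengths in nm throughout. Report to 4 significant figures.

A ≈ 0.6229 nm^(-1/2)

Require ∫ |ψ|² dξ = 1 over the whole domain.
With ∫₀^L sin²(nπξ/L) dξ = L/2, carrying out the integral gives A² · L/2.
Plugging in L = 5.154 yields A = 0.62294.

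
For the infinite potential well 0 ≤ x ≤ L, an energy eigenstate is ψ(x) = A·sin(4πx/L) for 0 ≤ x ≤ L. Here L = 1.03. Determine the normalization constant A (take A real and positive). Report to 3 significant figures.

A ≈ 1.39

The normalization condition is ∫|ψ|² dx = 1 from 0 to L.
Using sin²θ = (1 − cos 2θ)/2, carrying out the integral gives A² · L/2.
Setting this equal to 1 gives A² = 1/(L/2).
With L = 1.03: A² = 1.942 and A = 1.393.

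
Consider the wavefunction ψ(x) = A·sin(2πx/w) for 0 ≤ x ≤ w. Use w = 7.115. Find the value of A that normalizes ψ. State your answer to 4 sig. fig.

The normalization condition is ∫|ψ|² dx = 1 from 0 to w.
With ψ = A·sin(2πx/w), the integral evaluates to A²·[w/2].
Hence A² = 1/[w/2].
Plugging in w = 7.115 yields A = 0.53019.

A ≈ 0.5302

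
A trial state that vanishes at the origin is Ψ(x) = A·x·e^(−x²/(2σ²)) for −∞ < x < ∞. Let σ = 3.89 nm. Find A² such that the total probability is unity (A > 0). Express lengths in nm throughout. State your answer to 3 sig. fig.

The normalization condition is ∫|Ψ|² dx = 1 from −∞ to ∞.
∫|Ψ|² dx = A²·(√(π)·σ^3/2).
So A² = (√(π)·σ^3/2)^(−1).
With σ = 3.89: A² = 0.01917 and A = 0.1385.

A^2 ≈ 0.0192 nm^(-3)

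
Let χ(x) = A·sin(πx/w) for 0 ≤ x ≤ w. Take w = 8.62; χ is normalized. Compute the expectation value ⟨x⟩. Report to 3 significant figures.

⟨x⟩ = ∫ x |χ|² dx over the full domain.
Since the A² factors cancel between numerator and denominator, ⟨x⟩ = w/2.
Putting w = 8.62 gives 4.310.

⟨x⟩ ≈ 4.31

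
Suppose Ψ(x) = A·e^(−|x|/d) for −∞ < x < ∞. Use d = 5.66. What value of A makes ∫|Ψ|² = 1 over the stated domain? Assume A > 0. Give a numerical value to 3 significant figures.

A ≈ 0.420

We need A² ∫|f|² dx = 1, taking the integral from −∞ to ∞.
Carrying out the integral gives A² · d.
Hence A² = 1/[d].
Plugging in d = 5.66 yields A = 0.4203.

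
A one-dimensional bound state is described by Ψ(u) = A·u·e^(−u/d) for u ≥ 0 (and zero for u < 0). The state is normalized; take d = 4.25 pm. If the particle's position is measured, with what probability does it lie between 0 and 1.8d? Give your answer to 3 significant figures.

P ≈ 0.697

The probability is P = ∫ |Ψ|² du over [0, 1.8d].
With A² fixed by ∫|Ψ|² = 1, i.e. A² = (d^3/4)^(−1), substitute and integrate.
Substituting t = u/d, A² and the length scale cancel in the ratio: P = ∫_{0}^{1.8} t^2·e^(-2·t) dt / ∫_{0}^{∞} t^2·e^(-2·t) dt.
Using ∫ t^2·e^(-2·t) dt = -(2·t^2 + 2·t + 1)·e^(-2·t)/4, the numerator is 1/4 - 277·e^(-18/5)/100 and the denominator is 1/4.
Taking the ratio, P = 0.6973.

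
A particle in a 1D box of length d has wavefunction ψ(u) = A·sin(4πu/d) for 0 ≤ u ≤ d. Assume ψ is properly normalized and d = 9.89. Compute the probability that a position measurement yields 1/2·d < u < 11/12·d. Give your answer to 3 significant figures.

P = ∫_{1/2·d}^{11/12·d} |ψ(u)|² du.
Since A² = 1/(d/2), this is the region integral divided by the full normalization integral.
Substituting t = u/d, A² and the length scale cancel in the ratio: P = ∫_{1/2}^{11/12} sin(4·π·t)^2 dt / ∫_{0}^{1} sin(4·π·t)^2 dt.
Using ∫ sin(4·π·t)^2 dt = t/2 - sin(4·π·t)·cos(4·π·t)/(8·π), the numerator is √(3)/(32·π) + 5/24 and the denominator is 1/2.
The result is P = √(3)/(16·π) + 5/12.

P ≈ 0.451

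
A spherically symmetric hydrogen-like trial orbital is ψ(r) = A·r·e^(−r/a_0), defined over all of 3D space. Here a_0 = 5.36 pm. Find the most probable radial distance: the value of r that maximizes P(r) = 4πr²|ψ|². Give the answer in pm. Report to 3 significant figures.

r ≈ 10.7 pm

The maximum of P(r) = 4πr²|ψ|² occurs where its derivative vanishes.
This gives r = 2·a_0.
With a_0 = 5.36, the most probable radial distance is 10.72 pm.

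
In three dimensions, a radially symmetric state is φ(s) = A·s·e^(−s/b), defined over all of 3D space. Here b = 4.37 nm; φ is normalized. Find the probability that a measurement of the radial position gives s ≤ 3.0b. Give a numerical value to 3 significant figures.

P = ∫ |φ|² 4πs² ds over s ≤ 3.0b.
Normalization gives A² = 1/(3·π·b^5).
Substituting u = s/b, A², 4π and the length scale all cancel in the ratio: P = ∫_{0}^{3.0} u^4·e^(-2·u) du / ∫_{0}^{∞} u^4·e^(-2·u) du.
With ∫ u^4·e^(-2·u) du = -(u^4/2 + u^3 + 3·u^2/2 + 3·u/2 + 3/4)·e^(-2·u) + C, the region integral is 3/4 - 345·e^(-6)/4 and the full one is 3/4.
This evaluates to P = 0.7149.

P ≈ 0.715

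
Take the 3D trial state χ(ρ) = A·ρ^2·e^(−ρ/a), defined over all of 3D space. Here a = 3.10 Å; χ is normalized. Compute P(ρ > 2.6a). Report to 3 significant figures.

Integrate the radial probability density 4πρ²|χ|² over ρ > 2.6a.
A² is fixed by ∫₀^∞ 4πρ²|χ|² dρ = 1, i.e. A² = (45·π·a^7/2)^(−1).
Let u = ρ/a; then A², 4π and the length scale all cancel, so P = ∫_{2.6}^{∞} u^6·e^(-2·u) du ÷ ∫_{0}^{∞} u^6·e^(-2·u) du.
Using ∫ u^6·e^(-2·u) du = -(4·u^6 + 12·u^5 + 30·u^4 + 60·u^3 + 90·u^2 + 90·u + 45)·e^(-2·u)/8, the numerator is ≈ 4.1197 and the denominator is 45/8.
Taking the ratio yields P = 0.7324.

P ≈ 0.732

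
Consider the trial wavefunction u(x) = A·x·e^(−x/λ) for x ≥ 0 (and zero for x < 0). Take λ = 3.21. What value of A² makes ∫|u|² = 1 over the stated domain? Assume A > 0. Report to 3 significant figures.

We need A² ∫|f|² dx = 1, taking the integral from 0 to ∞.
Using ∫₀^∞ xⁿ e^(−αx) dx = n!/αⁿ⁺¹, with u = A·x·e^(−x/λ), the integral evaluates to A²·[λ^3/4].
So A² = (λ^3/4)^(−1).
Substituting λ = 3.21 gives A² = 0.1209, so A = 0.3478.

A^2 ≈ 0.121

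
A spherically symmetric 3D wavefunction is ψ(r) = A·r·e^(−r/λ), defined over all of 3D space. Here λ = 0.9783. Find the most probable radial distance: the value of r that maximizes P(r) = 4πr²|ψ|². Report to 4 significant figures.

r ≈ 1.957

The maximum of P(r) = 4πr²|ψ|² occurs where its derivative vanishes.
This gives r = 2·λ.
With λ = 0.9783, the most probable radial distance is 1.9566.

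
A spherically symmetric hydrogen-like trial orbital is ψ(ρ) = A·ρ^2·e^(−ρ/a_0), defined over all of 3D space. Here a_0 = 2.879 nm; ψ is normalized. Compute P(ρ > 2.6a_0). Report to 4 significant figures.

P = ∫ |ψ|² 4πρ² dρ over ρ > 2.6a_0.
Normalization gives A² = 1/(45·π·a_0^7/2).
In terms of u = ρ/a_0 (A², 4π and the length scale all cancel between numerator and denominator), P = [∫_{2.6}^{∞} u^6·e^(-2·u) du] / [∫_{0}^{∞} u^6·e^(-2·u) du].
Using ∫ u^6·e^(-2·u) du = -(4·u^6 + 12·u^5 + 30·u^4 + 60·u^3 + 90·u^2 + 90·u + 45)·e^(-2·u)/8, the numerator is ≈ 4.11971 and the denominator is 45/8.
Taking the ratio yields P = 0.73239.

P ≈ 0.7324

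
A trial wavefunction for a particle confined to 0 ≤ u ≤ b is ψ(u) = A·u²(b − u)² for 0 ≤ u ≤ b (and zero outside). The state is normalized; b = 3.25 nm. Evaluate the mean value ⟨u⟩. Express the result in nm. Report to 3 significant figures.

⟨u⟩ ≈ 1.63 nm

⟨u⟩ = ∫ u |ψ|² du over the full domain.
Expanding the polynomial and integrating term by term, the ratio of the moment integral to the normalization integral gives ⟨u⟩ = b/2.
Putting b = 3.25 gives 1.625.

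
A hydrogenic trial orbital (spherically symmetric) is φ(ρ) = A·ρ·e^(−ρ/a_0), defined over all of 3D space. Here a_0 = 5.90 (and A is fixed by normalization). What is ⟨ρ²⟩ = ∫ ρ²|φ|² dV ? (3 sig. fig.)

By definition ⟨ρ²⟩ = ∫ ρ^2 |φ(ρ)|² 4πρ² dρ.
The ratio of the moment integral to the normalization integral gives ⟨ρ²⟩ = 15·a_0^2/2.
Putting a_0 = 5.90 gives 261.1.

⟨ρ^2⟩ ≈ 261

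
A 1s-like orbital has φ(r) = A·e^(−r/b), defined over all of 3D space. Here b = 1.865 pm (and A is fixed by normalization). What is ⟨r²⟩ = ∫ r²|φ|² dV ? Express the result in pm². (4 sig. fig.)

⟨r^2⟩ ≈ 10.43 pm^2

By definition ⟨r²⟩ = ∫ r^2 |φ(r)|² 4πr² dr.
Using ∫₀^∞ rⁿ e^(−αr) dr = n!/αⁿ⁺¹, since the A² factors cancel between numerator and denominator, ⟨r²⟩ = 3·b^2.
Putting b = 1.865 gives 10.435.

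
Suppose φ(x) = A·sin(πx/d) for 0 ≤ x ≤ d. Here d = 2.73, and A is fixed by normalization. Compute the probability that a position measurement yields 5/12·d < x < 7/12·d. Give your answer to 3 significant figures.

P = ∫_{5/12·d}^{7/12·d} |φ(x)|² dx.
With A² fixed by ∫|φ|² = 1, i.e. A² = (d/2)^(−1), substitute and integrate.
Substituting u = x/d, A² and the length scale cancel in the ratio: P = ∫_{5/12}^{7/12} sin(π·u)^2 du / ∫_{0}^{1} sin(π·u)^2 du.
An antiderivative of sin(π·u)^2 is u/2 - sin(2·π·u)/(4·π); evaluating from 5/12 to 7/12 gives 1/(4·π) + 1/12, while the full integral is 1/2.
The result is P = (3 + π)/(6·π).

P ≈ 0.326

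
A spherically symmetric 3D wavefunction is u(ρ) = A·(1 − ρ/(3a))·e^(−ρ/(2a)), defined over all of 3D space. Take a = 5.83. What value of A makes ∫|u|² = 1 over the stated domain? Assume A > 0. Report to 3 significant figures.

A ≈ 0.0245

Normalization requires ∫|u|² 4πρ² dρ = 1, integrated from 0 to ∞.
The angular integral contributes 4π, leaving ∫₀^∞ ρ²|u|² dρ.
Recall ∫₀^∞ ρ^m e^(−ρ/β) dρ = m!·β^(m+1), ∫|u|² 4πρ² dρ = A²·(8·π·a^3/3).
So A² = (8·π·a^3/3)^(−1).
With a = 5.83: A² = 0.0006024 and A = 0.02454.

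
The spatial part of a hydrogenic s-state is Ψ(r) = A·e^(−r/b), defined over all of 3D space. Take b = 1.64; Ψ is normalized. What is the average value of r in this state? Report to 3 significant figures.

⟨r⟩ ≈ 2.46

By definition ⟨r⟩ = ∫ r |Ψ(r)|² 4πr² dr.
Using ∫₀^∞ rⁿ e^(−αr) dr = n!/αⁿ⁺¹, evaluating both integrals, ⟨r⟩ = 3·b/2.
Putting b = 1.64 gives 2.460.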